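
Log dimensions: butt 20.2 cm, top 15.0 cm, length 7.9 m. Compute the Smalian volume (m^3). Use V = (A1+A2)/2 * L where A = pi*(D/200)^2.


Smalian: V = (A1 + A2)/2 * L,  A = pi*(D/200)^2
A1 = pi*(20.2/200)^2 = 0.032047 m^2
A2 = pi*(15.0/200)^2 = 0.017671 m^2
V = (0.032047+0.017671)/2*7.9 = 0.1964 m^3

0.1964


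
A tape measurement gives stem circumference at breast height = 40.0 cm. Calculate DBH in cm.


Formula: DBH = C / pi
DBH = 40.0 / pi
pi = 3.14159...
DBH = 12.7 cm

12.7


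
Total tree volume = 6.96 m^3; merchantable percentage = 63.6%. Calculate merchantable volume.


Formula: MV = V_total * (merchantable_pct / 100)
Merchantable fraction = 63.6% / 100 = 0.636
MV = 6.96 m^3 * 0.636 = 4.427 m^3

4.427


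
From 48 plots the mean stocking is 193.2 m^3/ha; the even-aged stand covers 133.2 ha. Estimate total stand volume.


Formula: Total Volume = Mean Volume per ha * Total Area
Total Volume = 193.2 m^3/ha * 133.2 ha
Total Volume = 25734 m^3

25734


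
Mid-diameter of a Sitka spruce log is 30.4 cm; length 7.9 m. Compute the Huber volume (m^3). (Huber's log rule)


Huber: V = Am * L,  Am = pi*(Dm/200)^2
Am = pi*(30.4/200)^2 = 0.072583 m^2
V = 0.072583*7.9 = 0.5734 m^3

0.5734


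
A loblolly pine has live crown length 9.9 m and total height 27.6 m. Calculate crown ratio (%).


Formula: Crown Ratio = (Crown Length / Total Height) * 100
CR = (9.9 m / 27.6 m) * 100
CR = 0.3587 * 100 = 35.9%

35.9


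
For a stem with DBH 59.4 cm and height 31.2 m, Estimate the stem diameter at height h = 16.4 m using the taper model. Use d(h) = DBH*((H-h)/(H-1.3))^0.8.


Taper: d(h) = DBH * ((H - h) / (H - 1.3))^0.8
Numerator = H - h = 31.2 - 16.4 = 14.8 m
Denominator = H - 1.3 = 31.2 - 1.3 = 29.9 m
Ratio = 14.8 / 29.9 = 0.49498
d = 59.4 * 0.49498^0.8 = 33.8 cm

33.8


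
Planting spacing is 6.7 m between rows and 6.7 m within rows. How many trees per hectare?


Formula: TPH = 10000 m^2/ha / (spacing_x * spacing_y)
Area per tree = 6.7 m * 6.7 m = 44.89 m^2
TPH = 10000 / 44.89 = 223 trees/ha

223


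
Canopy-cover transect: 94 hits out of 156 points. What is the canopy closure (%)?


Formula: Canopy closure = covered points / total points * 100
Closure = 94 / 156 * 100
Closure = 0.6026 * 100 = 60.3%

60.3


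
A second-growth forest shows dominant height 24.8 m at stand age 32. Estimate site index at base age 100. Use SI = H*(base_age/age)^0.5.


Formula: SI = H_dom * (base_age / age)^0.5
Age ratio = 100 / 32 = 3.125
sqrt(age_ratio) = 1.76777
SI = 24.8 * 1.76777 = 43.8 m

43.8


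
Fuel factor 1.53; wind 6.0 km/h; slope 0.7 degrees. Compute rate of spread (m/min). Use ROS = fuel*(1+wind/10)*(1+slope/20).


Formula: ROS = fuel * (1 + wind/10) * (1 + slope/20)
Wind factor = 1 + 6.0/10 = 1.6
Slope factor = 1 + 0.7/20 = 1.035
ROS = 1.53 * 1.6 * 1.035 = 2.53 m/min

2.53


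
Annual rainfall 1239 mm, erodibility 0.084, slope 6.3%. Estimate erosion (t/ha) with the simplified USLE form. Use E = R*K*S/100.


Formula: E = R * K * S / 100  (simplified USLE)
R * K = 1239 * 0.084 = 104.076
E = 104.076 * 6.3 / 100 = 6.56 t/ha

6.56


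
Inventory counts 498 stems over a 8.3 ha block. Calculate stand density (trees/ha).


Formula: Stand Density = N_trees / Area_ha
Density = 498 trees / 8.3 ha
Density = 60 trees/ha

60


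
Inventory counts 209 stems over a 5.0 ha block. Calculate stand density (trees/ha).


Formula: Stand Density = N_trees / Area_ha
Density = 209 trees / 5.0 ha
Density = 42 trees/ha

42


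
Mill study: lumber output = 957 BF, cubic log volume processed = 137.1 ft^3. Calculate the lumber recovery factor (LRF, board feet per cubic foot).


Formula: LRF = Lumber Output (BF) / Log Input (ft^3)
LRF = 957 BF / 137.1 ft^3
LRF = 6.98 BF/ft^3

6.98


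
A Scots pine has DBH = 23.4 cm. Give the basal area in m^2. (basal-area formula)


Formula: BA = pi * (DBH/2)^2 / 10000  (cm^2 to m^2)
Radius = DBH/2 = 23.4/2 = 11.7 cm
BA = pi * 11.7^2 / 10000
   = 430.0526 cm^2 / 10000
   = 0.043 m^2

0.043


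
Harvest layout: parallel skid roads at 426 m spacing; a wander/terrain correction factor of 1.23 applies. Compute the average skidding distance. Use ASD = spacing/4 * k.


Formula: ASD = (spacing / 4) * correction
Uncorrected distance = spacing / 4 = 426 / 4 = 106.5 m
ASD = 106.5 * 1.23 = 131 m

131


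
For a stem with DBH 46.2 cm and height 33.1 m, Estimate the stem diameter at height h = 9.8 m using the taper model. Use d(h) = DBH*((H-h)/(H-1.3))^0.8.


Taper: d(h) = DBH * ((H - h) / (H - 1.3))^0.8
Numerator = H - h = 33.1 - 9.8 = 23.3 m
Denominator = H - 1.3 = 33.1 - 1.3 = 31.8 m
Ratio = 23.3 / 31.8 = 0.7327
d = 46.2 * 0.7327^0.8 = 36.0 cm

36.0


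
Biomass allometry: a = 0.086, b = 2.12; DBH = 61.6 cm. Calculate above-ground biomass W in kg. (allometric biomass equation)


Formula: W = a * DBH^b  (allometric power law)
DBH^b = 61.6^2.12 = 6221.7293
W = 0.086 * 6221.7293 = 535.1 kg

535.1


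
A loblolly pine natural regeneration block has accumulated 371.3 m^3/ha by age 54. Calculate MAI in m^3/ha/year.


Formula: MAI = Total Volume / Stand Age
MAI = 371.3 m^3/ha / 54 years
MAI = 6.88 m^3/ha/year

6.88


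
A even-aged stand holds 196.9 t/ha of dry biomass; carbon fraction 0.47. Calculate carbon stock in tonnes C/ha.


Formula: Carbon Stock = Biomass * Carbon Fraction
C = 196.9 t/ha * 0.47
C = 92.5 t C/ha

92.5


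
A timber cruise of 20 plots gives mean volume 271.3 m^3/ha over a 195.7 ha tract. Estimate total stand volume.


Formula: Total Volume = Mean Volume per ha * Total Area
Total Volume = 271.3 m^3/ha * 195.7 ha
Total Volume = 53093 m^3

53093


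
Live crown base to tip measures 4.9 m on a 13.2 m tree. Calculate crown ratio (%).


Formula: Crown Ratio = (Crown Length / Total Height) * 100
CR = (4.9 m / 13.2 m) * 100
CR = 0.3712 * 100 = 37.1%

37.1


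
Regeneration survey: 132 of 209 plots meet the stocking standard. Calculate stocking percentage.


Formula: Stocking % = stocked plots / total plots * 100
Stocking = 132 / 209 * 100
Stocking = 0.6316 * 100 = 63.2%

63.2


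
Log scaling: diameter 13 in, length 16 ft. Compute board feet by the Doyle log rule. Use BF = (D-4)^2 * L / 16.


Doyle: BF = (D - 4)^2 * L / 16
Adjusted diameter = 13 - 4 = 9 in
(D-4)^2 = 9^2 = 81
BF = 81 * 16 / 16 = 81 BF

81


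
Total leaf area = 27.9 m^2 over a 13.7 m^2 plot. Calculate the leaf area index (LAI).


Formula: LAI = total leaf area / ground area  (dimensionless)
LAI = 27.9 m^2 / 13.7 m^2
LAI = 2.04

2.04


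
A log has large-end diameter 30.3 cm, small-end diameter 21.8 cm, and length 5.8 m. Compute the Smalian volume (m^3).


Smalian: V = (A1 + A2)/2 * L,  A = pi*(D/200)^2
A1 = pi*(30.3/200)^2 = 0.072107 m^2
A2 = pi*(21.8/200)^2 = 0.037325 m^2
V = (0.072107+0.037325)/2*5.8 = 0.3174 m^3

0.3174


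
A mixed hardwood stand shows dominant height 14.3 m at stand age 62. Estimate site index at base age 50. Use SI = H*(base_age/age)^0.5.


Formula: SI = H_dom * (base_age / age)^0.5
Age ratio = 50 / 62 = 0.80645
sqrt(age_ratio) = 0.89803
SI = 14.3 * 0.89803 = 12.8 m

12.8


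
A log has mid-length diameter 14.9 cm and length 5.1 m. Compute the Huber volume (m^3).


Huber: V = Am * L,  Am = pi*(Dm/200)^2
Am = pi*(14.9/200)^2 = 0.017437 m^2
V = 0.017437*5.1 = 0.0889 m^3

0.0889


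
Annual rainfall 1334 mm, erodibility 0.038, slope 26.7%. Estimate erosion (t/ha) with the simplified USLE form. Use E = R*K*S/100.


Formula: E = R * K * S / 100  (simplified USLE)
R * K = 1334 * 0.038 = 50.692
E = 50.692 * 26.7 / 100 = 13.53 t/ha

13.53


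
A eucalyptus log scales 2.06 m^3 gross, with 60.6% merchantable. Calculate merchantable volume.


Formula: MV = V_total * (merchantable_pct / 100)
Merchantable fraction = 60.6% / 100 = 0.606
MV = 2.06 m^3 * 0.606 = 1.248 m^3

1.248


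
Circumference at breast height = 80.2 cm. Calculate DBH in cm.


Formula: DBH = C / pi
DBH = 80.2 / pi
pi = 3.14159...
DBH = 25.5 cm

25.5


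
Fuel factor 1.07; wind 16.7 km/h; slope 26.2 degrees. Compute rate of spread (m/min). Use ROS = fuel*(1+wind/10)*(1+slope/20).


Formula: ROS = fuel * (1 + wind/10) * (1 + slope/20)
Wind factor = 1 + 16.7/10 = 2.67
Slope factor = 1 + 26.2/20 = 2.31
ROS = 1.07 * 2.67 * 2.31 = 6.6 m/min

6.6


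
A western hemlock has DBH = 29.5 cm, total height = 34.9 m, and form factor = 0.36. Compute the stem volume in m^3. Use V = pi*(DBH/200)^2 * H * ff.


Formula: V = pi * (DBH/200)^2 * H * ff
Radius = DBH/200 = 29.5/200 = 0.1475 m
Radius^2 = 0.1475^2 = 0.02175625 m^2
V = pi * 0.02175625 * 34.9 * 0.36
V = 0.859 m^3

0.859


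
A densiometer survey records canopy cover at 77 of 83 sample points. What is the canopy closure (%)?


Formula: Canopy closure = covered points / total points * 100
Closure = 77 / 83 * 100
Closure = 0.9277 * 100 = 92.8%

92.8


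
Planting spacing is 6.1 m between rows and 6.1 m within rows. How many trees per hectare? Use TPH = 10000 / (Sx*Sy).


Formula: TPH = 10000 m^2/ha / (spacing_x * spacing_y)
Area per tree = 6.1 m * 6.1 m = 37.21 m^2
TPH = 10000 / 37.21 = 269 trees/ha

269


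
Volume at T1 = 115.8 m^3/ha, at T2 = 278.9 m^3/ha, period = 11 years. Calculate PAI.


Formula: PAI = (V_T2 - V_T1) / (T2 - T1)
Volume increment = 278.9 - 115.8 = 163.1 m^3/ha
PAI = 163.1 / 11 = 14.83 m^3/ha/year

14.83


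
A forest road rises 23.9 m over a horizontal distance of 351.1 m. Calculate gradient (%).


Formula: Gradient = rise / run * 100
Gradient = 23.9 / 351.1 * 100 = 6.8%

6.8


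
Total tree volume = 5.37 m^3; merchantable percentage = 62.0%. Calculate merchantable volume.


Formula: MV = V_total * (merchantable_pct / 100)
Merchantable fraction = 62.0% / 100 = 0.62
MV = 5.37 m^3 * 0.62 = 3.329 m^3

3.329


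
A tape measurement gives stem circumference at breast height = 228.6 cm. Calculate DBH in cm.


Formula: DBH = C / pi
DBH = 228.6 / pi
pi = 3.14159...
DBH = 72.8 cm

72.8


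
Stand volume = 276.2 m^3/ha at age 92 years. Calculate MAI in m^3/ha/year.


Formula: MAI = Total Volume / Stand Age
MAI = 276.2 m^3/ha / 92 years
MAI = 3.0 m^3/ha/year

3.0


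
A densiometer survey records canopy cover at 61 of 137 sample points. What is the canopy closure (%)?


Formula: Canopy closure = covered points / total points * 100
Closure = 61 / 137 * 100
Closure = 0.4453 * 100 = 44.5%

44.5


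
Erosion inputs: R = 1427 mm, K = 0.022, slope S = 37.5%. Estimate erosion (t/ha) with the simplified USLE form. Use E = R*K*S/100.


Formula: E = R * K * S / 100  (simplified USLE)
R * K = 1427 * 0.022 = 31.394
E = 31.394 * 37.5 / 100 = 11.77 t/ha

11.77


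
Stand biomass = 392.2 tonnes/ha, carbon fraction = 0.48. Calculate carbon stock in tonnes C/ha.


Formula: Carbon Stock = Biomass * Carbon Fraction
C = 392.2 t/ha * 0.48
C = 188.3 t C/ha

188.3


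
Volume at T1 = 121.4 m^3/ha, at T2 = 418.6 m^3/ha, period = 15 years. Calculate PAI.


Formula: PAI = (V_T2 - V_T1) / (T2 - T1)
Volume increment = 418.6 - 121.4 = 297.2 m^3/ha
PAI = 297.2 / 15 = 19.81 m^3/ha/year

19.81


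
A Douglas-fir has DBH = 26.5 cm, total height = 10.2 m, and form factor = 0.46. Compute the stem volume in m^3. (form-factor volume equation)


Formula: V = pi * (DBH/200)^2 * H * ff
Radius = DBH/200 = 26.5/200 = 0.1325 m
Radius^2 = 0.1325^2 = 0.01755625 m^2
V = pi * 0.01755625 * 10.2 * 0.46
V = 0.259 m^3

0.259


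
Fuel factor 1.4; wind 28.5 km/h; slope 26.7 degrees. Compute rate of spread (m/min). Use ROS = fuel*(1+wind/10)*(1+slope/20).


Formula: ROS = fuel * (1 + wind/10) * (1 + slope/20)
Wind factor = 1 + 28.5/10 = 3.85
Slope factor = 1 + 26.7/20 = 2.335
ROS = 1.4 * 3.85 * 2.335 = 12.59 m/min

12.59


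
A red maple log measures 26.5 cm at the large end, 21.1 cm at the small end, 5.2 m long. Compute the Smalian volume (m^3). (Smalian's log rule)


Smalian: V = (A1 + A2)/2 * L,  A = pi*(D/200)^2
A1 = pi*(26.5/200)^2 = 0.055155 m^2
A2 = pi*(21.1/200)^2 = 0.034967 m^2
V = (0.055155+0.034967)/2*5.2 = 0.2343 m^3

0.2343


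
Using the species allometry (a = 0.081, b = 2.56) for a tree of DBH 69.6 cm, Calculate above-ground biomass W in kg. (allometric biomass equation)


Formula: W = a * DBH^b  (allometric power law)
DBH^b = 69.6^2.56 = 52129.0312
W = 0.081 * 52129.0312 = 4222.5 kg

4222.5


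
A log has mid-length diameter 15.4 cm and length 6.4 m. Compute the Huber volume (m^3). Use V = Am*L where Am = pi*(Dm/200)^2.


Huber: V = Am * L,  Am = pi*(Dm/200)^2
Am = pi*(15.4/200)^2 = 0.018627 m^2
V = 0.018627*6.4 = 0.1192 m^3

0.1192


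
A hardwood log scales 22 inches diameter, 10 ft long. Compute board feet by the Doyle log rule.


Doyle: BF = (D - 4)^2 * L / 16
Adjusted diameter = 22 - 4 = 18 in
(D-4)^2 = 18^2 = 324
BF = 324 * 10 / 16 = 203 BF

203


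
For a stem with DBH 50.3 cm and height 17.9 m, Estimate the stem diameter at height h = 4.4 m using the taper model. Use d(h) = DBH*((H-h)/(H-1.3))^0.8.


Taper: d(h) = DBH * ((H - h) / (H - 1.3))^0.8
Numerator = H - h = 17.9 - 4.4 = 13.5 m
Denominator = H - 1.3 = 17.9 - 1.3 = 16.6 m
Ratio = 13.5 / 16.6 = 0.81325
d = 50.3 * 0.81325^0.8 = 42.6 cm

42.6


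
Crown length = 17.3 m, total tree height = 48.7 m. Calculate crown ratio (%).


Formula: Crown Ratio = (Crown Length / Total Height) * 100
CR = (17.3 m / 48.7 m) * 100
CR = 0.3552 * 100 = 35.5%

35.5


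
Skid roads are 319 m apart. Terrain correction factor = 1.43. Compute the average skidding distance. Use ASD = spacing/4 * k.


Formula: ASD = (spacing / 4) * correction
Uncorrected distance = spacing / 4 = 319 / 4 = 79.75 m
ASD = 79.75 * 1.43 = 114 m

114


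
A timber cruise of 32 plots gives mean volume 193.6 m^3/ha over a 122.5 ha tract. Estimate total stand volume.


Formula: Total Volume = Mean Volume per ha * Total Area
Total Volume = 193.6 m^3/ha * 122.5 ha
Total Volume = 23716 m^3

23716


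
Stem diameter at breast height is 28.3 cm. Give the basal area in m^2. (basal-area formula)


Formula: BA = pi * (DBH/2)^2 / 10000  (cm^2 to m^2)
Radius = DBH/2 = 28.3/2 = 14.15 cm
BA = pi * 14.15^2 / 10000
   = 629.0175 cm^2 / 10000
   = 0.0629 m^2

0.0629


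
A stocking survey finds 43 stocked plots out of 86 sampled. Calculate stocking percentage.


Formula: Stocking % = stocked plots / total plots * 100
Stocking = 43 / 86 * 100
Stocking = 0.5 * 100 = 50.0%

50.0


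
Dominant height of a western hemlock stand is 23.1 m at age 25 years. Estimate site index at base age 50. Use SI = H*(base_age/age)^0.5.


Formula: SI = H_dom * (base_age / age)^0.5
Age ratio = 50 / 25 = 2.0
sqrt(age_ratio) = 1.41421
SI = 23.1 * 1.41421 = 32.7 m

32.7


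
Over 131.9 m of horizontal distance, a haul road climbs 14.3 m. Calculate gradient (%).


Formula: Gradient = rise / run * 100
Gradient = 14.3 / 131.9 * 100 = 10.8%

10.8


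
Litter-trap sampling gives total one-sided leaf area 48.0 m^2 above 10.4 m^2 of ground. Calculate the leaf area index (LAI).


Formula: LAI = total leaf area / ground area  (dimensionless)
LAI = 48.0 m^2 / 10.4 m^2
LAI = 4.62

4.62


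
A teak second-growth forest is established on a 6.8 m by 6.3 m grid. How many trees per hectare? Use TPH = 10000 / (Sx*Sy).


Formula: TPH = 10000 m^2/ha / (spacing_x * spacing_y)
Area per tree = 6.8 m * 6.3 m = 42.84 m^2
TPH = 10000 / 42.84 = 233 trees/ha

233


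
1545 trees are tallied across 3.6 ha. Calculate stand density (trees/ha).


Formula: Stand Density = N_trees / Area_ha
Density = 1545 trees / 3.6 ha
Density = 429 trees/ha

429


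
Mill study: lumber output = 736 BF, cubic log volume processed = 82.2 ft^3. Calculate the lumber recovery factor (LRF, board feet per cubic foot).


Formula: LRF = Lumber Output (BF) / Log Input (ft^3)
LRF = 736 BF / 82.2 ft^3
LRF = 8.95 BF/ft^3

8.95


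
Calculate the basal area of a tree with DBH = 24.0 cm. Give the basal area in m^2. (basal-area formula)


Formula: BA = pi * (DBH/2)^2 / 10000  (cm^2 to m^2)
Radius = DBH/2 = 24.0/2 = 12.0 cm
BA = pi * 12.0^2 / 10000
   = 452.3893 cm^2 / 10000
   = 0.0452 m^2

0.0452


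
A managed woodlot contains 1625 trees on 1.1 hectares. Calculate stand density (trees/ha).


Formula: Stand Density = N_trees / Area_ha
Density = 1625 trees / 1.1 ha
Density = 1477 trees/ha

1477


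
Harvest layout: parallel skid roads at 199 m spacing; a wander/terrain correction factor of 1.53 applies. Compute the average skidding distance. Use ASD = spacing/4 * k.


Formula: ASD = (spacing / 4) * correction
Uncorrected distance = spacing / 4 = 199 / 4 = 49.75 m
ASD = 49.75 * 1.53 = 76 m

76


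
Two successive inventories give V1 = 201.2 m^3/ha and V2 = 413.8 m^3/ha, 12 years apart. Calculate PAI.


Formula: PAI = (V_T2 - V_T1) / (T2 - T1)
Volume increment = 413.8 - 201.2 = 212.6 m^3/ha
PAI = 212.6 / 12 = 17.72 m^3/ha/year

17.72


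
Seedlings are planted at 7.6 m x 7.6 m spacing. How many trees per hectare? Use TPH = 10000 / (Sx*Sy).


Formula: TPH = 10000 m^2/ha / (spacing_x * spacing_y)
Area per tree = 7.6 m * 7.6 m = 57.76 m^2
TPH = 10000 / 57.76 = 173 trees/ha

173


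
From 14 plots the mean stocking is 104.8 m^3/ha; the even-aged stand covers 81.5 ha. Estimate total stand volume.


Formula: Total Volume = Mean Volume per ha * Total Area
Total Volume = 104.8 m^3/ha * 81.5 ha
Total Volume = 8541 m^3

8541


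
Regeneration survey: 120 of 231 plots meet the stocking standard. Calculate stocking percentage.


Formula: Stocking % = stocked plots / total plots * 100
Stocking = 120 / 231 * 100
Stocking = 0.5195 * 100 = 51.9%

51.9


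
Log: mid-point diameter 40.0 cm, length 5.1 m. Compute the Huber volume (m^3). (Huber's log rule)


Huber: V = Am * L,  Am = pi*(Dm/200)^2
Am = pi*(40.0/200)^2 = 0.125664 m^2
V = 0.125664*5.1 = 0.6409 m^3

0.6409


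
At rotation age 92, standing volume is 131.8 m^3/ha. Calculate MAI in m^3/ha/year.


Formula: MAI = Total Volume / Stand Age
MAI = 131.8 m^3/ha / 92 years
MAI = 1.43 m^3/ha/year

1.43


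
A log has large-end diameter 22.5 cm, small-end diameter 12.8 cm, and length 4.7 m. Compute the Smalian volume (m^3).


Smalian: V = (A1 + A2)/2 * L,  A = pi*(D/200)^2
A1 = pi*(22.5/200)^2 = 0.039761 m^2
A2 = pi*(12.8/200)^2 = 0.012868 m^2
V = (0.039761+0.012868)/2*4.7 = 0.1237 m^3

0.1237


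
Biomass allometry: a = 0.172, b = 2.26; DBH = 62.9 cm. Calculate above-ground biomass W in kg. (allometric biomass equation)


Formula: W = a * DBH^b  (allometric power law)
DBH^b = 62.9^2.26 = 11613.1613
W = 0.172 * 11613.1613 = 1997.5 kg

1997.5


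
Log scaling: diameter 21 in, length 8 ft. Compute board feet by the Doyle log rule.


Doyle: BF = (D - 4)^2 * L / 16
Adjusted diameter = 21 - 4 = 17 in
(D-4)^2 = 17^2 = 289
BF = 289 * 8 / 16 = 145 BF

145


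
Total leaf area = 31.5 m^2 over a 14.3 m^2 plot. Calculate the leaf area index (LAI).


Formula: LAI = total leaf area / ground area  (dimensionless)
LAI = 31.5 m^2 / 14.3 m^2
LAI = 2.2

2.2


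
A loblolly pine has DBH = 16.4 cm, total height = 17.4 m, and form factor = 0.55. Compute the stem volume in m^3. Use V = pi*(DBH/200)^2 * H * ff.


Formula: V = pi * (DBH/200)^2 * H * ff
Radius = DBH/200 = 16.4/200 = 0.082 m
Radius^2 = 0.082^2 = 0.006724 m^2
V = pi * 0.006724 * 17.4 * 0.55
V = 0.202 m^3

0.202


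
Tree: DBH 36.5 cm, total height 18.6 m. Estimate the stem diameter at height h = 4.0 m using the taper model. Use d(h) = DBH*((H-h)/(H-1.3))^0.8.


Taper: d(h) = DBH * ((H - h) / (H - 1.3))^0.8
Numerator = H - h = 18.6 - 4.0 = 14.6 m
Denominator = H - 1.3 = 18.6 - 1.3 = 17.3 m
Ratio = 14.6 / 17.3 = 0.84393
d = 36.5 * 0.84393^0.8 = 31.9 cm

31.9


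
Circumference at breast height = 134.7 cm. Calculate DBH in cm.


Formula: DBH = C / pi
DBH = 134.7 / pi
pi = 3.14159...
DBH = 42.9 cm

42.9


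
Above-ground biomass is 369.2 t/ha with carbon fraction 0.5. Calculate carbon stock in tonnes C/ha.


Formula: Carbon Stock = Biomass * Carbon Fraction
C = 369.2 t/ha * 0.5
C = 184.6 t C/ha

184.6


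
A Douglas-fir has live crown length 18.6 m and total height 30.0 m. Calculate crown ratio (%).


Formula: Crown Ratio = (Crown Length / Total Height) * 100
CR = (18.6 m / 30.0 m) * 100
CR = 0.62 * 100 = 62.0%

62.0


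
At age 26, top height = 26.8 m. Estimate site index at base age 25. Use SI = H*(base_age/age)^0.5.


Formula: SI = H_dom * (base_age / age)^0.5
Age ratio = 25 / 26 = 0.96154
sqrt(age_ratio) = 0.98058
SI = 26.8 * 0.98058 = 26.3 m

26.3


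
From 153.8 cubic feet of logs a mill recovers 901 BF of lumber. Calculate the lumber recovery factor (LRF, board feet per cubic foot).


Formula: LRF = Lumber Output (BF) / Log Input (ft^3)
LRF = 901 BF / 153.8 ft^3
LRF = 5.86 BF/ft^3

5.86


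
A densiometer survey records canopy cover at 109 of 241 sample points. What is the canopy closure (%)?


Formula: Canopy closure = covered points / total points * 100
Closure = 109 / 241 * 100
Closure = 0.4523 * 100 = 45.2%

45.2


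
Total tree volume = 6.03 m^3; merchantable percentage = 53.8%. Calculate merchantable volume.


Formula: MV = V_total * (merchantable_pct / 100)
Merchantable fraction = 53.8% / 100 = 0.538
MV = 6.03 m^3 * 0.538 = 3.244 m^3

3.244


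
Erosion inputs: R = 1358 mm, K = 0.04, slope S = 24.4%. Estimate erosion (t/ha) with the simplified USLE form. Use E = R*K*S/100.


Formula: E = R * K * S / 100  (simplified USLE)
R * K = 1358 * 0.04 = 54.32
E = 54.32 * 24.4 / 100 = 13.25 t/ha

13.25


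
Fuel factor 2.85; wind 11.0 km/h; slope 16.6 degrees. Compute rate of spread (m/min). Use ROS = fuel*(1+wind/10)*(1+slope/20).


Formula: ROS = fuel * (1 + wind/10) * (1 + slope/20)
Wind factor = 1 + 11.0/10 = 2.1
Slope factor = 1 + 16.6/20 = 1.83
ROS = 2.85 * 2.1 * 1.83 = 10.95 m/min

10.95


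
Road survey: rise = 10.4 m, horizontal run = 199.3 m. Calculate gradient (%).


Formula: Gradient = rise / run * 100
Gradient = 10.4 / 199.3 * 100 = 5.2%

5.2


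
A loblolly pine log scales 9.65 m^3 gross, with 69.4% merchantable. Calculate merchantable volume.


Formula: MV = V_total * (merchantable_pct / 100)
Merchantable fraction = 69.4% / 100 = 0.694
MV = 9.65 m^3 * 0.694 = 6.697 m^3

6.697


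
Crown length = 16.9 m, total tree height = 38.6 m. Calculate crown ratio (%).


Formula: Crown Ratio = (Crown Length / Total Height) * 100
CR = (16.9 m / 38.6 m) * 100
CR = 0.4378 * 100 = 43.8%

43.8


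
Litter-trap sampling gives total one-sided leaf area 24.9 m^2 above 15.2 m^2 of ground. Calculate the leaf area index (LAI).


Formula: LAI = total leaf area / ground area  (dimensionless)
LAI = 24.9 m^2 / 15.2 m^2
LAI = 1.64

1.64


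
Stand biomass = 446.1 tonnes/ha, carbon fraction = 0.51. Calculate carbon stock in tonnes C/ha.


Formula: Carbon Stock = Biomass * Carbon Fraction
C = 446.1 t/ha * 0.51
C = 227.5 t C/ha

227.5


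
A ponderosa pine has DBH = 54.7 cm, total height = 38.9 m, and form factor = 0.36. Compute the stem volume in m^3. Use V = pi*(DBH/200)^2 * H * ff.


Formula: V = pi * (DBH/200)^2 * H * ff
Radius = DBH/200 = 54.7/200 = 0.2735 m
Radius^2 = 0.2735^2 = 0.07480225 m^2
V = pi * 0.07480225 * 38.9 * 0.36
V = 3.291 m^3

3.291


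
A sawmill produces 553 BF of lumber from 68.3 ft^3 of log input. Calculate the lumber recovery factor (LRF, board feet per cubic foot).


Formula: LRF = Lumber Output (BF) / Log Input (ft^3)
LRF = 553 BF / 68.3 ft^3
LRF = 8.1 BF/ft^3

8.1


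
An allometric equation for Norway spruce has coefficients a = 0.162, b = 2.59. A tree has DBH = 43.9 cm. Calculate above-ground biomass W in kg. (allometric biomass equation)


Formula: W = a * DBH^b  (allometric power law)
DBH^b = 43.9^2.59 = 17946.6382
W = 0.162 * 17946.6382 = 2907.4 kg

2907.4


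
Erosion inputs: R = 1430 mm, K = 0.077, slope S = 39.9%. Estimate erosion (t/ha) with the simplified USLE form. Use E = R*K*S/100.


Formula: E = R * K * S / 100  (simplified USLE)
R * K = 1430 * 0.077 = 110.11
E = 110.11 * 39.9 / 100 = 43.93 t/ha

43.93


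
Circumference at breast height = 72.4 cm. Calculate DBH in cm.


Formula: DBH = C / pi
DBH = 72.4 / pi
pi = 3.14159...
DBH = 23.0 cm

23.0


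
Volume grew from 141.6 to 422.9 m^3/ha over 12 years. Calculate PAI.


Formula: PAI = (V_T2 - V_T1) / (T2 - T1)
Volume increment = 422.9 - 141.6 = 281.3 m^3/ha
PAI = 281.3 / 12 = 23.44 m^3/ha/year

23.44


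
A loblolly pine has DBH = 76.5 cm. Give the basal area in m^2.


Formula: BA = pi * (DBH/2)^2 / 10000  (cm^2 to m^2)
Radius = DBH/2 = 76.5/2 = 38.25 cm
BA = pi * 38.25^2 / 10000
   = 4596.3464 cm^2 / 10000
   = 0.4596 m^2

0.4596


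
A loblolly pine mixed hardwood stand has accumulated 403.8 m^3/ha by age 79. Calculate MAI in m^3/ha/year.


Formula: MAI = Total Volume / Stand Age
MAI = 403.8 m^3/ha / 79 years
MAI = 5.11 m^3/ha/year

5.11


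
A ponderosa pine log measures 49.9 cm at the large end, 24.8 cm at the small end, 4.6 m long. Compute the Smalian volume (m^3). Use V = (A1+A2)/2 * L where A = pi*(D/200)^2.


Smalian: V = (A1 + A2)/2 * L,  A = pi*(D/200)^2
A1 = pi*(49.9/200)^2 = 0.195565 m^2
A2 = pi*(24.8/200)^2 = 0.048305 m^2
V = (0.195565+0.048305)/2*4.6 = 0.5609 m^3

0.5609


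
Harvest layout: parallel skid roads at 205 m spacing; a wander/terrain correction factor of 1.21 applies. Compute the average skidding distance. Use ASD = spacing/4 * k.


Formula: ASD = (spacing / 4) * correction
Uncorrected distance = spacing / 4 = 205 / 4 = 51.25 m
ASD = 51.25 * 1.21 = 62 m

62


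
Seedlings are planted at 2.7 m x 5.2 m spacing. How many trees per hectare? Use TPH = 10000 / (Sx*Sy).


Formula: TPH = 10000 m^2/ha / (spacing_x * spacing_y)
Area per tree = 2.7 m * 5.2 m = 14.04 m^2
TPH = 10000 / 14.04 = 712 trees/ha

712


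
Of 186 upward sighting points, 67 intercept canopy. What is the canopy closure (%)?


Formula: Canopy closure = covered points / total points * 100
Closure = 67 / 186 * 100
Closure = 0.3602 * 100 = 36.0%

36.0


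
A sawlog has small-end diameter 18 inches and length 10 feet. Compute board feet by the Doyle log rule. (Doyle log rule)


Doyle: BF = (D - 4)^2 * L / 16
Adjusted diameter = 18 - 4 = 14 in
(D-4)^2 = 14^2 = 196
BF = 196 * 10 / 16 = 123 BF

123


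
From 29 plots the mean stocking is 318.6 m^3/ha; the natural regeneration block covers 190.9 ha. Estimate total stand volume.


Formula: Total Volume = Mean Volume per ha * Total Area
Total Volume = 318.6 m^3/ha * 190.9 ha
Total Volume = 60821 m^3

60821


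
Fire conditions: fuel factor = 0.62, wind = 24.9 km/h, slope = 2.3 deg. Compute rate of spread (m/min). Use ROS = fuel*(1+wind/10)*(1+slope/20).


Formula: ROS = fuel * (1 + wind/10) * (1 + slope/20)
Wind factor = 1 + 24.9/10 = 3.49
Slope factor = 1 + 2.3/20 = 1.115
ROS = 0.62 * 3.49 * 1.115 = 2.41 m/min

2.41


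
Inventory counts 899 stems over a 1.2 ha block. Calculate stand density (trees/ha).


Formula: Stand Density = N_trees / Area_ha
Density = 899 trees / 1.2 ha
Density = 749 trees/ha

749


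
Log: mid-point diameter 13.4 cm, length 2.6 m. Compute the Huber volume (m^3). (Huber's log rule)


Huber: V = Am * L,  Am = pi*(Dm/200)^2
Am = pi*(13.4/200)^2 = 0.014103 m^2
V = 0.014103*2.6 = 0.0367 m^3

0.0367


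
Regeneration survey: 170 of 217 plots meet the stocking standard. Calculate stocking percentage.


Formula: Stocking % = stocked plots / total plots * 100
Stocking = 170 / 217 * 100
Stocking = 0.7834 * 100 = 78.3%

78.3


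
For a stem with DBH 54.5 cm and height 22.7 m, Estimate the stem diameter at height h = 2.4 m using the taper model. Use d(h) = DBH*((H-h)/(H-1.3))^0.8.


Taper: d(h) = DBH * ((H - h) / (H - 1.3))^0.8
Numerator = H - h = 22.7 - 2.4 = 20.3 m
Denominator = H - 1.3 = 22.7 - 1.3 = 21.4 m
Ratio = 20.3 / 21.4 = 0.9486
d = 54.5 * 0.9486^0.8 = 52.2 cm

52.2


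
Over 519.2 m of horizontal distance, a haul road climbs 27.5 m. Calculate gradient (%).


Formula: Gradient = rise / run * 100
Gradient = 27.5 / 519.2 * 100 = 5.3%

5.3


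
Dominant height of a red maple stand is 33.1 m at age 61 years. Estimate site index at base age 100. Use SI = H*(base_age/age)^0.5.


Formula: SI = H_dom * (base_age / age)^0.5
Age ratio = 100 / 61 = 1.63934
sqrt(age_ratio) = 1.28037
SI = 33.1 * 1.28037 = 42.4 m

42.4


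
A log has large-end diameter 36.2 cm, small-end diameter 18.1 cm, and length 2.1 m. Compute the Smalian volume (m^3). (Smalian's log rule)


Smalian: V = (A1 + A2)/2 * L,  A = pi*(D/200)^2
A1 = pi*(36.2/200)^2 = 0.102922 m^2
A2 = pi*(18.1/200)^2 = 0.02573 m^2
V = (0.102922+0.02573)/2*2.1 = 0.1351 m^3

0.1351


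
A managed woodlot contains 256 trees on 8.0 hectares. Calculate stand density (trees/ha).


Formula: Stand Density = N_trees / Area_ha
Density = 256 trees / 8.0 ha
Density = 32 trees/ha

32


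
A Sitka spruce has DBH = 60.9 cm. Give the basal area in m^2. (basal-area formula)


Formula: BA = pi * (DBH/2)^2 / 10000  (cm^2 to m^2)
Radius = DBH/2 = 60.9/2 = 30.45 cm
BA = pi * 30.45^2 / 10000
   = 2912.8926 cm^2 / 10000
   = 0.2913 m^2

0.2913


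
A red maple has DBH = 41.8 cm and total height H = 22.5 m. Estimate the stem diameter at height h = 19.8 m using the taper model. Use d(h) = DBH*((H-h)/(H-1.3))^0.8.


Taper: d(h) = DBH * ((H - h) / (H - 1.3))^0.8
Numerator = H - h = 22.5 - 19.8 = 2.7 m
Denominator = H - 1.3 = 22.5 - 1.3 = 21.2 m
Ratio = 2.7 / 21.2 = 0.12736
d = 41.8 * 0.12736^0.8 = 8.0 cm

8.0


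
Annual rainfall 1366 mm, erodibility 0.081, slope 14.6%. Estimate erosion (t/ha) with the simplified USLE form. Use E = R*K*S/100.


Formula: E = R * K * S / 100  (simplified USLE)
R * K = 1366 * 0.081 = 110.646
E = 110.646 * 14.6 / 100 = 16.15 t/ha

16.15


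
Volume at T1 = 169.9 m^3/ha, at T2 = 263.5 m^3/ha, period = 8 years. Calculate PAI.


Formula: PAI = (V_T2 - V_T1) / (T2 - T1)
Volume increment = 263.5 - 169.9 = 93.6 m^3/ha
PAI = 93.6 / 8 = 11.7 m^3/ha/year

11.7


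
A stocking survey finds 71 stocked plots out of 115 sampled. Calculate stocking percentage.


Formula: Stocking % = stocked plots / total plots * 100
Stocking = 71 / 115 * 100
Stocking = 0.6174 * 100 = 61.7%

61.7


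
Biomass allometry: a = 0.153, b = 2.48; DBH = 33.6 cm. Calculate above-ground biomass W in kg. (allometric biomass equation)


Formula: W = a * DBH^b  (allometric power law)
DBH^b = 33.6^2.48 = 6099.8816
W = 0.153 * 6099.8816 = 933.3 kg

933.3


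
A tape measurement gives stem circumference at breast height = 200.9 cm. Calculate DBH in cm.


Formula: DBH = C / pi
DBH = 200.9 / pi
pi = 3.14159...
DBH = 63.9 cm

63.9


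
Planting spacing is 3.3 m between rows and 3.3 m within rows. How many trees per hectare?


Formula: TPH = 10000 m^2/ha / (spacing_x * spacing_y)
Area per tree = 3.3 m * 3.3 m = 10.89 m^2
TPH = 10000 / 10.89 = 918 trees/ha

918


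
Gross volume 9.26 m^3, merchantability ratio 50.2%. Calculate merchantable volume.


Formula: MV = V_total * (merchantable_pct / 100)
Merchantable fraction = 50.2% / 100 = 0.502
MV = 9.26 m^3 * 0.502 = 4.649 m^3

4.649


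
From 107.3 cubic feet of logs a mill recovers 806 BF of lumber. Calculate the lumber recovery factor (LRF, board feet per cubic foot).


Formula: LRF = Lumber Output (BF) / Log Input (ft^3)
LRF = 806 BF / 107.3 ft^3
LRF = 7.51 BF/ft^3

7.51


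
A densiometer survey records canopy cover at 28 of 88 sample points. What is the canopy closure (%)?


Formula: Canopy closure = covered points / total points * 100
Closure = 28 / 88 * 100
Closure = 0.3182 * 100 = 31.8%

31.8


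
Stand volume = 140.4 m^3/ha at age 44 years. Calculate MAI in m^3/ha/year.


Formula: MAI = Total Volume / Stand Age
MAI = 140.4 m^3/ha / 44 years
MAI = 3.19 m^3/ha/year

3.19


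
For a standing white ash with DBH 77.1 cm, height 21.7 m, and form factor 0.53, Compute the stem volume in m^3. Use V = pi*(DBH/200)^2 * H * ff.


Formula: V = pi * (DBH/200)^2 * H * ff
Radius = DBH/200 = 77.1/200 = 0.3855 m
Radius^2 = 0.3855^2 = 0.14861025 m^2
V = pi * 0.14861025 * 21.7 * 0.53
V = 5.37 m^3

5.37


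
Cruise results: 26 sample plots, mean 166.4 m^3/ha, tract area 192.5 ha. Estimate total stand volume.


Formula: Total Volume = Mean Volume per ha * Total Area
Total Volume = 166.4 m^3/ha * 192.5 ha
Total Volume = 32032 m^3

32032


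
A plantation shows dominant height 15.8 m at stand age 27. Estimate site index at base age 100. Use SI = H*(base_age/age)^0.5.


Formula: SI = H_dom * (base_age / age)^0.5
Age ratio = 100 / 27 = 3.7037
sqrt(age_ratio) = 1.9245
SI = 15.8 * 1.9245 = 30.4 m

30.4


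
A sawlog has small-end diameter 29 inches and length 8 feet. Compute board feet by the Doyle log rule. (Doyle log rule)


Doyle: BF = (D - 4)^2 * L / 16
Adjusted diameter = 29 - 4 = 25 in
(D-4)^2 = 25^2 = 625
BF = 625 * 8 / 16 = 313 BF

313


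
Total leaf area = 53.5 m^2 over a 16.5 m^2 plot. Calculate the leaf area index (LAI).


Formula: LAI = total leaf area / ground area  (dimensionless)
LAI = 53.5 m^2 / 16.5 m^2
LAI = 3.24

3.24


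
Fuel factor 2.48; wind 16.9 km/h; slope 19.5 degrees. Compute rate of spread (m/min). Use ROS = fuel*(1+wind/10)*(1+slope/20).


Formula: ROS = fuel * (1 + wind/10) * (1 + slope/20)
Wind factor = 1 + 16.9/10 = 2.69
Slope factor = 1 + 19.5/20 = 1.975
ROS = 2.48 * 2.69 * 1.975 = 13.18 m/min

13.18


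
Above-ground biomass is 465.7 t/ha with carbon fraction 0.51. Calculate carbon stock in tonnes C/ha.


Formula: Carbon Stock = Biomass * Carbon Fraction
C = 465.7 t/ha * 0.51
C = 237.5 t C/ha

237.5


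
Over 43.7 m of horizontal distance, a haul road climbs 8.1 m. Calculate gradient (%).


Formula: Gradient = rise / run * 100
Gradient = 8.1 / 43.7 * 100 = 18.5%

18.5


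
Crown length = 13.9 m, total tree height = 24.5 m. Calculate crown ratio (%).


Formula: Crown Ratio = (Crown Length / Total Height) * 100
CR = (13.9 m / 24.5 m) * 100
CR = 0.5673 * 100 = 56.7%

56.7


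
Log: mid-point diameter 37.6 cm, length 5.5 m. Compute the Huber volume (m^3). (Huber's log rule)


Huber: V = Am * L,  Am = pi*(Dm/200)^2
Am = pi*(37.6/200)^2 = 0.111036 m^2
V = 0.111036*5.5 = 0.6107 m^3

0.6107


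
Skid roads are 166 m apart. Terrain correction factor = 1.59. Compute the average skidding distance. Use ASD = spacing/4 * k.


Formula: ASD = (spacing / 4) * correction
Uncorrected distance = spacing / 4 = 166 / 4 = 41.5 m
ASD = 41.5 * 1.59 = 66 m

66


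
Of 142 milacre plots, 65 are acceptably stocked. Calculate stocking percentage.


Formula: Stocking % = stocked plots / total plots * 100
Stocking = 65 / 142 * 100
Stocking = 0.4577 * 100 = 45.8%

45.8


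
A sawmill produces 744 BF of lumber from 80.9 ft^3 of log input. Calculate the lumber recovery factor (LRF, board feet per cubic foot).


Formula: LRF = Lumber Output (BF) / Log Input (ft^3)
LRF = 744 BF / 80.9 ft^3
LRF = 9.2 BF/ft^3

9.2


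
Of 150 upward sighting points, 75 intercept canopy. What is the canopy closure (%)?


Formula: Canopy closure = covered points / total points * 100
Closure = 75 / 150 * 100
Closure = 0.5 * 100 = 50.0%

50.0


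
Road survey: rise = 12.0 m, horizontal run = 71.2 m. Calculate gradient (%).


Formula: Gradient = rise / run * 100
Gradient = 12.0 / 71.2 * 100 = 16.9%

16.9


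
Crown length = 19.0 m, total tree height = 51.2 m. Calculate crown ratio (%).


Formula: Crown Ratio = (Crown Length / Total Height) * 100
CR = (19.0 m / 51.2 m) * 100
CR = 0.3711 * 100 = 37.1%

37.1


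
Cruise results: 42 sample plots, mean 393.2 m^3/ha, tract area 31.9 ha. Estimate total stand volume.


Formula: Total Volume = Mean Volume per ha * Total Area
Total Volume = 393.2 m^3/ha * 31.9 ha
Total Volume = 12543 m^3

12543


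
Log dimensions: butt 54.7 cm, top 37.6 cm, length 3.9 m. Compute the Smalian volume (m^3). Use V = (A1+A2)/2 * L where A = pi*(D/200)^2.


Smalian: V = (A1 + A2)/2 * L,  A = pi*(D/200)^2
A1 = pi*(54.7/200)^2 = 0.234998 m^2
A2 = pi*(37.6/200)^2 = 0.111036 m^2
V = (0.234998+0.111036)/2*3.9 = 0.6748 m^3

0.6748


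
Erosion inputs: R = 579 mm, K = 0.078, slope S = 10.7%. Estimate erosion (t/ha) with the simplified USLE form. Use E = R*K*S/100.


Formula: E = R * K * S / 100  (simplified USLE)
R * K = 579 * 0.078 = 45.162
E = 45.162 * 10.7 / 100 = 4.83 t/ha

4.83


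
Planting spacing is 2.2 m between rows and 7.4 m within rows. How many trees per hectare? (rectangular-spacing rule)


Formula: TPH = 10000 m^2/ha / (spacing_x * spacing_y)
Area per tree = 2.2 m * 7.4 m = 16.28 m^2
TPH = 10000 / 16.28 = 614 trees/ha

614


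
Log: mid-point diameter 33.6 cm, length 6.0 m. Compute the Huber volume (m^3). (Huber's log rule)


Huber: V = Am * L,  Am = pi*(Dm/200)^2
Am = pi*(33.6/200)^2 = 0.088668 m^2
V = 0.088668*6.0 = 0.532 m^3

0.532


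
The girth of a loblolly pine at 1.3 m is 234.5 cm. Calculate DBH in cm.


Formula: DBH = C / pi
DBH = 234.5 / pi
pi = 3.14159...
DBH = 74.6 cm

74.6


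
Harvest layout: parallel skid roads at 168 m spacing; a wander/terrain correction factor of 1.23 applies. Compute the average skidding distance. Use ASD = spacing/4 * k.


Formula: ASD = (spacing / 4) * correction
Uncorrected distance = spacing / 4 = 168 / 4 = 42 m
ASD = 42 * 1.23 = 52 m

52


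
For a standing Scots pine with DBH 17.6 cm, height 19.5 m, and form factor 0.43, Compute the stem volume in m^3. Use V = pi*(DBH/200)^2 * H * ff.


Formula: V = pi * (DBH/200)^2 * H * ff
Radius = DBH/200 = 17.6/200 = 0.088 m
Radius^2 = 0.088^2 = 0.007744 m^2
V = pi * 0.007744 * 19.5 * 0.43
V = 0.204 m^3

0.204


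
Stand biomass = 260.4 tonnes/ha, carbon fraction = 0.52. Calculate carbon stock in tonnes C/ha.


Formula: Carbon Stock = Biomass * Carbon Fraction
C = 260.4 t/ha * 0.52
C = 135.4 t C/ha

135.4


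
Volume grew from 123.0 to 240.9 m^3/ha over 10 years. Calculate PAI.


Formula: PAI = (V_T2 - V_T1) / (T2 - T1)
Volume increment = 240.9 - 123.0 = 117.9 m^3/ha
PAI = 117.9 / 10 = 11.79 m^3/ha/year

11.79


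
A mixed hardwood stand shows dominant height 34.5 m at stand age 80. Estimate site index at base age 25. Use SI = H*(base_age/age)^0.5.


Formula: SI = H_dom * (base_age / age)^0.5
Age ratio = 25 / 80 = 0.3125
sqrt(age_ratio) = 0.55902
SI = 34.5 * 0.55902 = 19.3 m

19.3


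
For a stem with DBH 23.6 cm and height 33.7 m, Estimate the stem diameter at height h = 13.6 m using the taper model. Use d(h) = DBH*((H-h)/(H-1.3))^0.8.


Taper: d(h) = DBH * ((H - h) / (H - 1.3))^0.8
Numerator = H - h = 33.7 - 13.6 = 20.1 m
Denominator = H - 1.3 = 33.7 - 1.3 = 32.4 m
Ratio = 20.1 / 32.4 = 0.62037
d = 23.6 * 0.62037^0.8 = 16.1 cm

16.1


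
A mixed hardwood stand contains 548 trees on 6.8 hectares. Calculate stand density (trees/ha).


Formula: Stand Density = N_trees / Area_ha
Density = 548 trees / 6.8 ha
Density = 81 trees/ha

81


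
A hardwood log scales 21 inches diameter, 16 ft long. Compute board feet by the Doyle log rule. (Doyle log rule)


Doyle: BF = (D - 4)^2 * L / 16
Adjusted diameter = 21 - 4 = 17 in
(D-4)^2 = 17^2 = 289
BF = 289 * 16 / 16 = 289 BF

289


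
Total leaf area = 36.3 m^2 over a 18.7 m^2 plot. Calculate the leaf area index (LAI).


Formula: LAI = total leaf area / ground area  (dimensionless)
LAI = 36.3 m^2 / 18.7 m^2
LAI = 1.94

1.94


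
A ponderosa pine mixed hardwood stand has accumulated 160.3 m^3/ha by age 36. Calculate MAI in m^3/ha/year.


Formula: MAI = Total Volume / Stand Age
MAI = 160.3 m^3/ha / 36 years
MAI = 4.45 m^3/ha/year

4.45


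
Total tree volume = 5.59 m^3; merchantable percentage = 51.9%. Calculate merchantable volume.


Formula: MV = V_total * (merchantable_pct / 100)
Merchantable fraction = 51.9% / 100 = 0.519
MV = 5.59 m^3 * 0.519 = 2.901 m^3

2.901
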